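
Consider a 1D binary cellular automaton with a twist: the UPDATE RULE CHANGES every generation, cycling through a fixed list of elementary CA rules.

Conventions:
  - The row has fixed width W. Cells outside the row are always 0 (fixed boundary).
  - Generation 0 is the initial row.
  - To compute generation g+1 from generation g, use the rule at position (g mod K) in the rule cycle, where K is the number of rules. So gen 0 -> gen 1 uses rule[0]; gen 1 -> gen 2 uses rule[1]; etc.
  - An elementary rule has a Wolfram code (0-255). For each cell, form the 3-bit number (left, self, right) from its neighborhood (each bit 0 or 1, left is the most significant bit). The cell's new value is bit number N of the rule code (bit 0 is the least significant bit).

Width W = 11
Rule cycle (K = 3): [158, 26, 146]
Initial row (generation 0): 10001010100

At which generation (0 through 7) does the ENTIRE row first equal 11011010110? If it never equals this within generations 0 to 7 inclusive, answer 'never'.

Gen 0: 10001010100
Gen 1 (rule 158): 11011010110
Gen 2 (rule 26): 10010000101
Gen 3 (rule 146): 01101001000
Gen 4 (rule 158): 11001111100
Gen 5 (rule 26): 10111000010
Gen 6 (rule 146): 00010100101
Gen 7 (rule 158): 00110111101

Answer: 1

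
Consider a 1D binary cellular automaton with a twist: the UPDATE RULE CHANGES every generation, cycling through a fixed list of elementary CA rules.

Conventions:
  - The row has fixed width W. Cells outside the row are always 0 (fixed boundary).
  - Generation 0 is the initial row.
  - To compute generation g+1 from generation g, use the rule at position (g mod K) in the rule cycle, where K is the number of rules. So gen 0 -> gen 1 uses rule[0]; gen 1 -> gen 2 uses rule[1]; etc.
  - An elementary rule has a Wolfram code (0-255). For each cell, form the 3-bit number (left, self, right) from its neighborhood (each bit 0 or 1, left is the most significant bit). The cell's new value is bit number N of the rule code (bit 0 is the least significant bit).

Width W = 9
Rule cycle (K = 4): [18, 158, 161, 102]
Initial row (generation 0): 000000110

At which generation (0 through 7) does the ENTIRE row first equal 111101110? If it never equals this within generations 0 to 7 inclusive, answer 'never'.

Answer: never

Derivation:
Gen 0: 000000110
Gen 1 (rule 18): 000001001
Gen 2 (rule 158): 000011111
Gen 3 (rule 161): 111001110
Gen 4 (rule 102): 001010010
Gen 5 (rule 18): 010001101
Gen 6 (rule 158): 111011001
Gen 7 (rule 161): 010100000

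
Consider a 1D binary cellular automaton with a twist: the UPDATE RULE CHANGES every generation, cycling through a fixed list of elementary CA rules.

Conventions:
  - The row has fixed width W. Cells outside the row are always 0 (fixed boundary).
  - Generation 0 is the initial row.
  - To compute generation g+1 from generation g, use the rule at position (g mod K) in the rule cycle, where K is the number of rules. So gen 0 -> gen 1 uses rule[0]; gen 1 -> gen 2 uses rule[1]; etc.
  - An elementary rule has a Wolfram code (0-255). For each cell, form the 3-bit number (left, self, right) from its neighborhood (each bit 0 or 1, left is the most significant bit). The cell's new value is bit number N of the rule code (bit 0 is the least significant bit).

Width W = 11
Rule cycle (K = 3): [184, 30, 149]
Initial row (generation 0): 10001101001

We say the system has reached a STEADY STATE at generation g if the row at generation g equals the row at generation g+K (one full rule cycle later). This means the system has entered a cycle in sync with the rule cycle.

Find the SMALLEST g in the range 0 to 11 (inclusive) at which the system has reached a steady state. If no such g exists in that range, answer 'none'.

Answer: none

Derivation:
Gen 0: 10001101001
Gen 1 (rule 184): 01001010100
Gen 2 (rule 30): 11111010110
Gen 3 (rule 149): 01110010001
Gen 4 (rule 184): 01101001000
Gen 5 (rule 30): 11001111100
Gen 6 (rule 149): 00100111011
Gen 7 (rule 184): 00010110110
Gen 8 (rule 30): 00110100101
Gen 9 (rule 149): 10000110101
Gen 10 (rule 184): 01000101010
Gen 11 (rule 30): 11101101011
Gen 12 (rule 149): 01000001000
Gen 13 (rule 184): 00100000100
Gen 14 (rule 30): 01110001110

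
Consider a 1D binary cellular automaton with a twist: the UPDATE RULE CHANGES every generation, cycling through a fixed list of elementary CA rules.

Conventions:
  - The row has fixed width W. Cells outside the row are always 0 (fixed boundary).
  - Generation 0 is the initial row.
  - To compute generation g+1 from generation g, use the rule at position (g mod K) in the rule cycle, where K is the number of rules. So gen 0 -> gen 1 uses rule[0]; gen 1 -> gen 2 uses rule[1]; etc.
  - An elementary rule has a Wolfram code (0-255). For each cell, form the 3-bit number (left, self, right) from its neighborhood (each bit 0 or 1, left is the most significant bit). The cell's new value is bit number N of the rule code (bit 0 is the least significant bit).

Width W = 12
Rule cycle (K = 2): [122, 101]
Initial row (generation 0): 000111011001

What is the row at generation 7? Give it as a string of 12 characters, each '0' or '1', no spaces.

Answer: 101110011101

Derivation:
Gen 0: 000111011001
Gen 1 (rule 122): 001101111110
Gen 2 (rule 101): 100110000010
Gen 3 (rule 122): 011111000101
Gen 4 (rule 101): 000001010111
Gen 5 (rule 122): 000010101101
Gen 6 (rule 101): 111011110111
Gen 7 (rule 122): 101110011101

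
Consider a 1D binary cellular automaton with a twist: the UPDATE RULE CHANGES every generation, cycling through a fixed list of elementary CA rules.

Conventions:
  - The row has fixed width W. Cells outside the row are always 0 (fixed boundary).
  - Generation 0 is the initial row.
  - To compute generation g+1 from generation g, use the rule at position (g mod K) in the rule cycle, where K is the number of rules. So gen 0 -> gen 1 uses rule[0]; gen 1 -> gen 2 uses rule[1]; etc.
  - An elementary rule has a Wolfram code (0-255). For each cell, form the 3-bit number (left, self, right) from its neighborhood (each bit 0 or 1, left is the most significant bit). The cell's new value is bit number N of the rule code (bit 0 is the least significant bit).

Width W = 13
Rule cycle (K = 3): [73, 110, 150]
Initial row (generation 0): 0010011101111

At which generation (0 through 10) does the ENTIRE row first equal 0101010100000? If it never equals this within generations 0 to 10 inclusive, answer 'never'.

Gen 0: 0010011101111
Gen 1 (rule 73): 1000010101001
Gen 2 (rule 110): 1000111111011
Gen 3 (rule 150): 1101011110000
Gen 4 (rule 73): 1100010010111
Gen 5 (rule 110): 1100110111101
Gen 6 (rule 150): 0011000011001
Gen 7 (rule 73): 1011011011000
Gen 8 (rule 110): 1111111111000
Gen 9 (rule 150): 0111111110100
Gen 10 (rule 73): 0100000010001

Answer: never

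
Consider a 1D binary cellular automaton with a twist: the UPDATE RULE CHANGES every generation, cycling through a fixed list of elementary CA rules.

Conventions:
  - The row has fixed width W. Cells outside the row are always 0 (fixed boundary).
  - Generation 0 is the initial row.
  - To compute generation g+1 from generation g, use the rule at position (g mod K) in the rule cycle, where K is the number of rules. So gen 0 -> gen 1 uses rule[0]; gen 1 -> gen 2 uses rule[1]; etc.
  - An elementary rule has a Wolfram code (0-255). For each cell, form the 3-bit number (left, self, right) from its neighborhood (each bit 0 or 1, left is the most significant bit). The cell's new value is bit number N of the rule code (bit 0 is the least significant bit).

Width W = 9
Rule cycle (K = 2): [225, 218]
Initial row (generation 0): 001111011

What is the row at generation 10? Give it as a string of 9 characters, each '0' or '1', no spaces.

Answer: 011111100

Derivation:
Gen 0: 001111011
Gen 1 (rule 225): 100111101
Gen 2 (rule 218): 011111100
Gen 3 (rule 225): 001111101
Gen 4 (rule 218): 011111100
Gen 5 (rule 225): 001111101
Gen 6 (rule 218): 011111100
Gen 7 (rule 225): 001111101
Gen 8 (rule 218): 011111100
Gen 9 (rule 225): 001111101
Gen 10 (rule 218): 011111100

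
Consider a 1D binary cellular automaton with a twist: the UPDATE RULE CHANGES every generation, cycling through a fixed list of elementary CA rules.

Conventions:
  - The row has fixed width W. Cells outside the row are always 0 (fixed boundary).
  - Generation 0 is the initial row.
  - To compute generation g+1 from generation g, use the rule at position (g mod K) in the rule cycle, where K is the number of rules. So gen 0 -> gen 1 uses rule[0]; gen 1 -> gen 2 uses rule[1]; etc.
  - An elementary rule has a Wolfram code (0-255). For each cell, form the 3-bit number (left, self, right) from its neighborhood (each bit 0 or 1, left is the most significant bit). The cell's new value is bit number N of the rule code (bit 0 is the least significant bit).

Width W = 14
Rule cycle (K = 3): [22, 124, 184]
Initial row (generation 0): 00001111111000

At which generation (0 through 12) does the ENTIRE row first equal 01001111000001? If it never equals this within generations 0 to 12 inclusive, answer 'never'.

Answer: never

Derivation:
Gen 0: 00001111111000
Gen 1 (rule 22): 00010000000100
Gen 2 (rule 124): 00011000000110
Gen 3 (rule 184): 00010100000101
Gen 4 (rule 22): 00110110001101
Gen 5 (rule 124): 00111111001111
Gen 6 (rule 184): 00111110101110
Gen 7 (rule 22): 01000000100001
Gen 8 (rule 124): 01100000110001
Gen 9 (rule 184): 01010000101000
Gen 10 (rule 22): 11011001101100
Gen 11 (rule 124): 11111101111110
Gen 12 (rule 184): 11111011111101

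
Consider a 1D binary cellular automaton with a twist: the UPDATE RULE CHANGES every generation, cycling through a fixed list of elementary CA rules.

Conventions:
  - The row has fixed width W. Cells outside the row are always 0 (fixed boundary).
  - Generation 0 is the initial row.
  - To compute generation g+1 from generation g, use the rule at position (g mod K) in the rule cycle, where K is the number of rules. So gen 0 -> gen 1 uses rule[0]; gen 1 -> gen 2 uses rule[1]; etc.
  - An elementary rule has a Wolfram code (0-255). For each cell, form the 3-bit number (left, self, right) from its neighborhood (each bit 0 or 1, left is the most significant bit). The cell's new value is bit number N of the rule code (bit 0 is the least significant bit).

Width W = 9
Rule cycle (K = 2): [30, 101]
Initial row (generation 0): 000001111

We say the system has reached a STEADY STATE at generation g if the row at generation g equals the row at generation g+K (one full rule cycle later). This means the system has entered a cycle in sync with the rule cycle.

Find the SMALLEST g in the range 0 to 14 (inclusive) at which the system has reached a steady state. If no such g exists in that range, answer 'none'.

Answer: none

Derivation:
Gen 0: 000001111
Gen 1 (rule 30): 000011000
Gen 2 (rule 101): 111001011
Gen 3 (rule 30): 100111010
Gen 4 (rule 101): 100001110
Gen 5 (rule 30): 110011001
Gen 6 (rule 101): 010001001
Gen 7 (rule 30): 111011111
Gen 8 (rule 101): 001100001
Gen 9 (rule 30): 011010011
Gen 10 (rule 101): 001110001
Gen 11 (rule 30): 011001011
Gen 12 (rule 101): 001001101
Gen 13 (rule 30): 011111001
Gen 14 (rule 101): 000001001
Gen 15 (rule 30): 000011111
Gen 16 (rule 101): 111000001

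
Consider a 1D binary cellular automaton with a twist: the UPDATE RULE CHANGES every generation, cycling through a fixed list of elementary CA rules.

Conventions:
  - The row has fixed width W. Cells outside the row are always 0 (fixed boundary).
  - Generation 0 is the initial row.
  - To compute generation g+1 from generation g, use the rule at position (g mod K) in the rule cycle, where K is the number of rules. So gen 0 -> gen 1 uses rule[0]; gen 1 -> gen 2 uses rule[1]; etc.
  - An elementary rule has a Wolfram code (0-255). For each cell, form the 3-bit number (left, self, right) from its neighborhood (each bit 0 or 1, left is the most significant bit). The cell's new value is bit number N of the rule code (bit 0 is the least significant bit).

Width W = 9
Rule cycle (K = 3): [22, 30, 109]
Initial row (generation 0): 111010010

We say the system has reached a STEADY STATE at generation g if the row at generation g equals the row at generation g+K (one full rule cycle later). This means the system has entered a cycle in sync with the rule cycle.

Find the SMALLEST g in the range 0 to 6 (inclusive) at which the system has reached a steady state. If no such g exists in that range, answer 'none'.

Answer: 4

Derivation:
Gen 0: 111010010
Gen 1 (rule 22): 000011111
Gen 2 (rule 30): 000110000
Gen 3 (rule 109): 110110111
Gen 4 (rule 22): 000000000
Gen 5 (rule 30): 000000000
Gen 6 (rule 109): 111111111
Gen 7 (rule 22): 000000000
Gen 8 (rule 30): 000000000
Gen 9 (rule 109): 111111111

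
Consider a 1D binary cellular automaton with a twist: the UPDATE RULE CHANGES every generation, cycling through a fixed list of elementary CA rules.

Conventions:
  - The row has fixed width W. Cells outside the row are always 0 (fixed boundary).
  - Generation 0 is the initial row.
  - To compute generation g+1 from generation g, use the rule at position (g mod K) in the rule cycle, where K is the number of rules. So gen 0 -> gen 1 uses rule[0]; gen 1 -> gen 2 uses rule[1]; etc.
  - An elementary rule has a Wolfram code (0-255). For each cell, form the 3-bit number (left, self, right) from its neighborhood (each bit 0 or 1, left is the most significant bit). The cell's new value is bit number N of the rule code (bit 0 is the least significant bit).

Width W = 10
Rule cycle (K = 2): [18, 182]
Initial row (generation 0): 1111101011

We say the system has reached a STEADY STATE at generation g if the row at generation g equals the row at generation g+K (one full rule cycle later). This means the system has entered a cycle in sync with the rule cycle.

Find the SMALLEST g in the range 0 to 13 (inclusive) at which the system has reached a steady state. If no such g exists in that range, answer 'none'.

Answer: 1

Derivation:
Gen 0: 1111101011
Gen 1 (rule 18): 0000000000
Gen 2 (rule 182): 0000000000
Gen 3 (rule 18): 0000000000
Gen 4 (rule 182): 0000000000
Gen 5 (rule 18): 0000000000
Gen 6 (rule 182): 0000000000
Gen 7 (rule 18): 0000000000
Gen 8 (rule 182): 0000000000
Gen 9 (rule 18): 0000000000
Gen 10 (rule 182): 0000000000
Gen 11 (rule 18): 0000000000
Gen 12 (rule 182): 0000000000
Gen 13 (rule 18): 0000000000
Gen 14 (rule 182): 0000000000
Gen 15 (rule 18): 0000000000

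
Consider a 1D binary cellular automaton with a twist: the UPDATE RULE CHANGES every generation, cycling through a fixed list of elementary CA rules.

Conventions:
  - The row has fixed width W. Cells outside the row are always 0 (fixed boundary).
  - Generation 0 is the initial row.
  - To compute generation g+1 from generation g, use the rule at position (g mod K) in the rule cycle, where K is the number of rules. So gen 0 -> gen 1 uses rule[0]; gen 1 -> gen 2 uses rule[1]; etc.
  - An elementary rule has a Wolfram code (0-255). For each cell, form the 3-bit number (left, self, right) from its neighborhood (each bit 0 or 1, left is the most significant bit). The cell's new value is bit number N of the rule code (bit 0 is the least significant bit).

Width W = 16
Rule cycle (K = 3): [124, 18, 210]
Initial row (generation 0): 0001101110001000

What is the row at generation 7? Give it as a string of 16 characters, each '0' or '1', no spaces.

Gen 0: 0001101110001000
Gen 1 (rule 124): 0001111011001100
Gen 2 (rule 18): 0010000000110010
Gen 3 (rule 210): 0101000001011101
Gen 4 (rule 124): 0111100001110111
Gen 5 (rule 18): 1000010010000000
Gen 6 (rule 210): 0100101101000000
Gen 7 (rule 124): 0110111111100000

Answer: 0110111111100000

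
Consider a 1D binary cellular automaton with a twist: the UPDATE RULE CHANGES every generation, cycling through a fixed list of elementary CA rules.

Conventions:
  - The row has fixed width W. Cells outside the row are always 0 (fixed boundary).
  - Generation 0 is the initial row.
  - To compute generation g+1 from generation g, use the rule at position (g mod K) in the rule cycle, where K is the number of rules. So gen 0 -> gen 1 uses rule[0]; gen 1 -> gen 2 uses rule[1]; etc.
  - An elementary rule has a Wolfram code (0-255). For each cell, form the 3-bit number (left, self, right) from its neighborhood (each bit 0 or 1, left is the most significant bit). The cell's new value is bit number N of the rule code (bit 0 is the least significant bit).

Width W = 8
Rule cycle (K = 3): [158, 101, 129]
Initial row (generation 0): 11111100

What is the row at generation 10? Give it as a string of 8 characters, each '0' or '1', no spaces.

Answer: 00111000

Derivation:
Gen 0: 11111100
Gen 1 (rule 158): 11111010
Gen 2 (rule 101): 00001110
Gen 3 (rule 129): 11100100
Gen 4 (rule 158): 11011110
Gen 5 (rule 101): 01100010
Gen 6 (rule 129): 00001000
Gen 7 (rule 158): 00011100
Gen 8 (rule 101): 11000101
Gen 9 (rule 129): 00010000
Gen 10 (rule 158): 00111000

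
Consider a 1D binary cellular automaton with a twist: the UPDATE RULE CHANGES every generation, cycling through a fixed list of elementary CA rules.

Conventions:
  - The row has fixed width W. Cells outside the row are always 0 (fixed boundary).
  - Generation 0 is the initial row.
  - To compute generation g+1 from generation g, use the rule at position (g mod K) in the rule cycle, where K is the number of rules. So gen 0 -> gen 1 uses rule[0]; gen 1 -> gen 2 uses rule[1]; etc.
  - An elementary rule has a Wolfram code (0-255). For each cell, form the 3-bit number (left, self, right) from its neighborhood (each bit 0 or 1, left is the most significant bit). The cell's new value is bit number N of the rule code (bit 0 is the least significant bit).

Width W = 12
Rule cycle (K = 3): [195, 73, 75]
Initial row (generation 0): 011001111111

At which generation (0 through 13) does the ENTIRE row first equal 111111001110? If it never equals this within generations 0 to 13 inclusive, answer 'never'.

Answer: 3

Derivation:
Gen 0: 011001111111
Gen 1 (rule 195): 101010111111
Gen 2 (rule 73): 000000100001
Gen 3 (rule 75): 111111001110
Gen 4 (rule 195): 011111010110
Gen 5 (rule 73): 010001000110
Gen 6 (rule 75): 100110011110
Gen 7 (rule 195): 001010101110
Gen 8 (rule 73): 100000001010
Gen 9 (rule 75): 001111110000
Gen 10 (rule 195): 110111110111
Gen 11 (rule 73): 110100010101
Gen 12 (rule 75): 110001100000
Gen 13 (rule 195): 010110101111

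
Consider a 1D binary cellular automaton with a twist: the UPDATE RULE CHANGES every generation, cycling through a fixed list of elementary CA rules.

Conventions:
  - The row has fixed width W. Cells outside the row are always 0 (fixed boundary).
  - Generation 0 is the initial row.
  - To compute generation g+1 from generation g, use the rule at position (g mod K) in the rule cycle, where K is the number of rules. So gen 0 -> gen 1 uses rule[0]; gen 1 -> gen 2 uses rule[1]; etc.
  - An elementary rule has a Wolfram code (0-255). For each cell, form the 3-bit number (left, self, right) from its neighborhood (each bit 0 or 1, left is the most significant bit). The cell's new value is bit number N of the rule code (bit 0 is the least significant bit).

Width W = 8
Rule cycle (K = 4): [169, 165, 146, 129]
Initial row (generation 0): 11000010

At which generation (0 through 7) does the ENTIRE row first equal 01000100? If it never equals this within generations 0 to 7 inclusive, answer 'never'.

Answer: 3

Derivation:
Gen 0: 11000010
Gen 1 (rule 169): 10011000
Gen 2 (rule 165): 10000011
Gen 3 (rule 146): 01000100
Gen 4 (rule 129): 00010001
Gen 5 (rule 169): 11000100
Gen 6 (rule 165): 00010101
Gen 7 (rule 146): 00100000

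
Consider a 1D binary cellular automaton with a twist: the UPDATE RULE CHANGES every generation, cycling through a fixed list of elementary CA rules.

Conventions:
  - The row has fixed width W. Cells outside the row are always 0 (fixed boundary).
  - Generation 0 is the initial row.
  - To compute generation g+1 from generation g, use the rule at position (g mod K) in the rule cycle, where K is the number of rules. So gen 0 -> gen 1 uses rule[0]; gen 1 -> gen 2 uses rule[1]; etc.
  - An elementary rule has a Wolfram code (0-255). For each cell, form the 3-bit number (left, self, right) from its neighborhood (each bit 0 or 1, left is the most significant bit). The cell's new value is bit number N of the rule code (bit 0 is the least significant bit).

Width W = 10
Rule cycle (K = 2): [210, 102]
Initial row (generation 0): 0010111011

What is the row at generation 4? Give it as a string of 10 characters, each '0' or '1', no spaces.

Gen 0: 0010111011
Gen 1 (rule 210): 0100011001
Gen 2 (rule 102): 1100101011
Gen 3 (rule 210): 0111000001
Gen 4 (rule 102): 1001000011

Answer: 1001000011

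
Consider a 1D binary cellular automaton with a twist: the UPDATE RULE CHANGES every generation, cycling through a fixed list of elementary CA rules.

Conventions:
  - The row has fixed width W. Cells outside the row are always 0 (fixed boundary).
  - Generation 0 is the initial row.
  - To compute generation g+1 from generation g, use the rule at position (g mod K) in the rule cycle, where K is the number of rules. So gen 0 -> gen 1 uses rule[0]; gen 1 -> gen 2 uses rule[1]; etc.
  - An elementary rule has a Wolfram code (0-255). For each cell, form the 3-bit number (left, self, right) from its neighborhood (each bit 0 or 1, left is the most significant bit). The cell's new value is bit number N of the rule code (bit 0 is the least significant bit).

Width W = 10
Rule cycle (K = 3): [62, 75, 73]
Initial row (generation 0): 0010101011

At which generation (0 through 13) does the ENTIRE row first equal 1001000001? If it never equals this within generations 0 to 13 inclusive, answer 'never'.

Gen 0: 0010101011
Gen 1 (rule 62): 0111111110
Gen 2 (rule 75): 1100000010
Gen 3 (rule 73): 1101111000
Gen 4 (rule 62): 1011000100
Gen 5 (rule 75): 0011011001
Gen 6 (rule 73): 1011011000
Gen 7 (rule 62): 1110110100
Gen 8 (rule 75): 1010110001
Gen 9 (rule 73): 0000110100
Gen 10 (rule 62): 0001101110
Gen 11 (rule 75): 1111101010
Gen 12 (rule 73): 1000100000
Gen 13 (rule 62): 1101110000

Answer: never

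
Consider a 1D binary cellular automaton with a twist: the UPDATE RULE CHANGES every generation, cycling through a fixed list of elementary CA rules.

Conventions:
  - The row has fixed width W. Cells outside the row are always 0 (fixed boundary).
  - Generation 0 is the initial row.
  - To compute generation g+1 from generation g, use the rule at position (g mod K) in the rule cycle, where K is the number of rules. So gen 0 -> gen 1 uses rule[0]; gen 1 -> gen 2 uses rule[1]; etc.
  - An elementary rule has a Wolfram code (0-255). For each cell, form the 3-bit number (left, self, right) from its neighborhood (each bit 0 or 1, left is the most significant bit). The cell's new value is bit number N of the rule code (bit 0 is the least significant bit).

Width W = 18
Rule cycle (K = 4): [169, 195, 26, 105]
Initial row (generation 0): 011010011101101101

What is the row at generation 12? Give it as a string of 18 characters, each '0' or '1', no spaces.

Gen 0: 011010011101101101
Gen 1 (rule 169): 010100011011011010
Gen 2 (rule 195): 100001101001001000
Gen 3 (rule 26): 010011000110110100
Gen 4 (rule 105): 000011010111111001
Gen 5 (rule 169): 111010101111110000
Gen 6 (rule 195): 011000000111110111
Gen 7 (rule 26): 110100001100000100
Gen 8 (rule 105): 111001101101110001
Gen 9 (rule 169): 110001011011100100
Gen 10 (rule 195): 010110001001101001
Gen 11 (rule 26): 100101010111000110
Gen 12 (rule 105): 000010101101010110

Answer: 000010101101010110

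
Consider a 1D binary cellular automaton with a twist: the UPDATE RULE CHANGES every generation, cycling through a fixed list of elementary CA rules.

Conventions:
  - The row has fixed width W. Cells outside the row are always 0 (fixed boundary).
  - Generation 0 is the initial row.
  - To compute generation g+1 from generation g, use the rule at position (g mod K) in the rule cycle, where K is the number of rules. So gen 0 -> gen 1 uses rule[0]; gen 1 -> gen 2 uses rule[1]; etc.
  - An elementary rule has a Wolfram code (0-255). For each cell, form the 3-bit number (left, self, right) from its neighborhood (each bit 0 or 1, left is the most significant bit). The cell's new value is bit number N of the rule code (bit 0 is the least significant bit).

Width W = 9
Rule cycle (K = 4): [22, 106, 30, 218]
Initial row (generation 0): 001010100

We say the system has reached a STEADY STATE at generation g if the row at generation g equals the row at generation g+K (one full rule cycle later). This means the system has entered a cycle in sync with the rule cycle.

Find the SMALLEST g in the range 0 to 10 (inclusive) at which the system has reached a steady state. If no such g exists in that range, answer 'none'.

Gen 0: 001010100
Gen 1 (rule 22): 011010110
Gen 2 (rule 106): 111101110
Gen 3 (rule 30): 100001001
Gen 4 (rule 218): 010010110
Gen 5 (rule 22): 111110001
Gen 6 (rule 106): 100010010
Gen 7 (rule 30): 110111111
Gen 8 (rule 218): 110111111
Gen 9 (rule 22): 000000000
Gen 10 (rule 106): 000000000
Gen 11 (rule 30): 000000000
Gen 12 (rule 218): 000000000
Gen 13 (rule 22): 000000000
Gen 14 (rule 106): 000000000

Answer: 9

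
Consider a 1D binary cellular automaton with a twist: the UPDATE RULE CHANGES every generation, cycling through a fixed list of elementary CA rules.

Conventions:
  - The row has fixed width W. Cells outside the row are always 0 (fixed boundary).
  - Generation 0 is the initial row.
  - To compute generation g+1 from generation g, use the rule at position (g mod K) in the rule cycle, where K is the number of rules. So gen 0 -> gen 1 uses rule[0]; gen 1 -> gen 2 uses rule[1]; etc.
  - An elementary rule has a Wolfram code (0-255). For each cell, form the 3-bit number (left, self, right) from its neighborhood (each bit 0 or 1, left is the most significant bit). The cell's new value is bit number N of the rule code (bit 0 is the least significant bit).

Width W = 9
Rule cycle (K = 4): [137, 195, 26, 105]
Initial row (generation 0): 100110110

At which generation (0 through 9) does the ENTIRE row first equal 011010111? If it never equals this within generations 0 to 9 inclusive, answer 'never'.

Gen 0: 100110110
Gen 1 (rule 137): 000100100
Gen 2 (rule 195): 111001001
Gen 3 (rule 26): 100110110
Gen 4 (rule 105): 000111110
Gen 5 (rule 137): 110111100
Gen 6 (rule 195): 010011101
Gen 7 (rule 26): 101110000
Gen 8 (rule 105): 011010111
Gen 9 (rule 137): 010000110

Answer: 8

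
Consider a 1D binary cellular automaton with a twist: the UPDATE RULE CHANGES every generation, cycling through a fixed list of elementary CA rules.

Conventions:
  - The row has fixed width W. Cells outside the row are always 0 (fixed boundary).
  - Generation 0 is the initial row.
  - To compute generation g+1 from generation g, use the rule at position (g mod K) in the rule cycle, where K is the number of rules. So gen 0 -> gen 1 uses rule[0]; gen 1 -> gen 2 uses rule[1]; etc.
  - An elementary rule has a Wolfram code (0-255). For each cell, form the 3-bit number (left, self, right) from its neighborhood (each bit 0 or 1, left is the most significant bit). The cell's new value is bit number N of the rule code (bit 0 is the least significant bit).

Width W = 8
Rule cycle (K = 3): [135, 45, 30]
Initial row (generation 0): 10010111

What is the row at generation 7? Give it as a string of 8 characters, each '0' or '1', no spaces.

Answer: 10110010

Derivation:
Gen 0: 10010111
Gen 1 (rule 135): 10110010
Gen 2 (rule 45): 11100010
Gen 3 (rule 30): 10010111
Gen 4 (rule 135): 10110010
Gen 5 (rule 45): 11100010
Gen 6 (rule 30): 10010111
Gen 7 (rule 135): 10110010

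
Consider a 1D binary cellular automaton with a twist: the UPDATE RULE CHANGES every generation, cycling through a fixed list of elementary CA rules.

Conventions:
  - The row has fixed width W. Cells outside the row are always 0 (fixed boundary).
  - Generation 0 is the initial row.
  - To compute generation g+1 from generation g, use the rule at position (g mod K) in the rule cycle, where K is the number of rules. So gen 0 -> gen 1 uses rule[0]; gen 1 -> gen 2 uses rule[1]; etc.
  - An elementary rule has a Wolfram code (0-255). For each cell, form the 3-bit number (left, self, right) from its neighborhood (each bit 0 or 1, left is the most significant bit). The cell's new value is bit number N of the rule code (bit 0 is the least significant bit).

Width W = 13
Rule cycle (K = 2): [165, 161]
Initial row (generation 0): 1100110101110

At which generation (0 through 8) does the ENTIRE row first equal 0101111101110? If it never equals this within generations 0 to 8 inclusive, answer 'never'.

Answer: 7

Derivation:
Gen 0: 1100110101110
Gen 1 (rule 165): 0000001110100
Gen 2 (rule 161): 1111100101001
Gen 3 (rule 165): 0111000111001
Gen 4 (rule 161): 0010010010000
Gen 5 (rule 165): 1010010010111
Gen 6 (rule 161): 0100000001010
Gen 7 (rule 165): 0101111101110
Gen 8 (rule 161): 0010111010100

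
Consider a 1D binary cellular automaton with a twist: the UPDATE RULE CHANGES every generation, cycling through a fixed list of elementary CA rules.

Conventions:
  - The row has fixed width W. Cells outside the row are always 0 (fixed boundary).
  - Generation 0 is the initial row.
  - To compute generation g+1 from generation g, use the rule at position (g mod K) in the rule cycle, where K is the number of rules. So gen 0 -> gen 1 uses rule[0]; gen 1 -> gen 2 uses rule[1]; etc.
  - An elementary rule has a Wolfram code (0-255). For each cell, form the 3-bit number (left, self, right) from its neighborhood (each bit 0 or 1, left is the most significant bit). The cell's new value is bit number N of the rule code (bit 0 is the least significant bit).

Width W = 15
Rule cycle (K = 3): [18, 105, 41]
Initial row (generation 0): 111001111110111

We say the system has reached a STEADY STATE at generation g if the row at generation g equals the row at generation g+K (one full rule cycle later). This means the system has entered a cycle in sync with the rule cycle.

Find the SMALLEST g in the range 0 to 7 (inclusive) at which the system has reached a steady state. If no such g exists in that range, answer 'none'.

Gen 0: 111001111110111
Gen 1 (rule 18): 000110000000000
Gen 2 (rule 105): 110110111111111
Gen 3 (rule 41): 101101100000000
Gen 4 (rule 18): 000000010000000
Gen 5 (rule 105): 111111000111111
Gen 6 (rule 41): 100000010100000
Gen 7 (rule 18): 010000100010000
Gen 8 (rule 105): 000110001000111
Gen 9 (rule 41): 110100100010100
Gen 10 (rule 18): 000011010100010

Answer: none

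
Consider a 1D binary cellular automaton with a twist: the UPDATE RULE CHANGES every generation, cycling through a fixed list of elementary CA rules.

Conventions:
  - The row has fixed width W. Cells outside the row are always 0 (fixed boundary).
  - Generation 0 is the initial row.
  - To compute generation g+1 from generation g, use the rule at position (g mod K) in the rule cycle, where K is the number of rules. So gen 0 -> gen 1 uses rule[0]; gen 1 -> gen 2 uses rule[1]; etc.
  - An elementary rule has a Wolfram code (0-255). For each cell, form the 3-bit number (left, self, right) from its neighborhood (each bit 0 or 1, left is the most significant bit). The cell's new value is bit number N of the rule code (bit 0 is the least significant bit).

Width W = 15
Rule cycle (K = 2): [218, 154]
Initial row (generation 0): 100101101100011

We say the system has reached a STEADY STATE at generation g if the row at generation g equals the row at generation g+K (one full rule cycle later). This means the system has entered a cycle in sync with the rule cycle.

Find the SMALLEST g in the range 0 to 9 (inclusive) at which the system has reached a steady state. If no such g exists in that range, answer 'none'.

Gen 0: 100101101100011
Gen 1 (rule 218): 011001101110111
Gen 2 (rule 154): 110111001100110
Gen 3 (rule 218): 110111111111111
Gen 4 (rule 154): 100111111111110
Gen 5 (rule 218): 011111111111111
Gen 6 (rule 154): 111111111111110
Gen 7 (rule 218): 111111111111111
Gen 8 (rule 154): 111111111111110
Gen 9 (rule 218): 111111111111111
Gen 10 (rule 154): 111111111111110
Gen 11 (rule 218): 111111111111111

Answer: 6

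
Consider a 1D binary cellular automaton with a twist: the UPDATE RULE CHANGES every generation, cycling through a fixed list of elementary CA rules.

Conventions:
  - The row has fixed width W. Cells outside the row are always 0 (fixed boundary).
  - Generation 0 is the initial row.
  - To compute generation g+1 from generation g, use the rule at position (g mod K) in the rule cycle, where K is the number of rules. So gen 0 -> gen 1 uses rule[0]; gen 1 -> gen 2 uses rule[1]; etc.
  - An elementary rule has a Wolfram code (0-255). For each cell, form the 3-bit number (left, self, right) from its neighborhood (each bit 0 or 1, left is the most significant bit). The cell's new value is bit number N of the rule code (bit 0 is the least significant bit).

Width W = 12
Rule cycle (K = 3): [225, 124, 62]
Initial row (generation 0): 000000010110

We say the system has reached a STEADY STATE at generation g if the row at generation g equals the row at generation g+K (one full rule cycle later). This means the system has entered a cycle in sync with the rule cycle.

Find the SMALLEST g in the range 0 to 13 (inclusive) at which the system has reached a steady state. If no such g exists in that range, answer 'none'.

Answer: none

Derivation:
Gen 0: 000000010110
Gen 1 (rule 225): 111111001010
Gen 2 (rule 124): 100001101111
Gen 3 (rule 62): 110011011000
Gen 4 (rule 225): 010001101011
Gen 5 (rule 124): 011001111111
Gen 6 (rule 62): 110111000000
Gen 7 (rule 225): 011011011111
Gen 8 (rule 124): 011111110001
Gen 9 (rule 62): 110000001011
Gen 10 (rule 225): 010111100101
Gen 11 (rule 124): 011100110111
Gen 12 (rule 62): 110011101100
Gen 13 (rule 225): 010001110101
Gen 14 (rule 124): 011001011111
Gen 15 (rule 62): 110111110000
Gen 16 (rule 225): 011011110111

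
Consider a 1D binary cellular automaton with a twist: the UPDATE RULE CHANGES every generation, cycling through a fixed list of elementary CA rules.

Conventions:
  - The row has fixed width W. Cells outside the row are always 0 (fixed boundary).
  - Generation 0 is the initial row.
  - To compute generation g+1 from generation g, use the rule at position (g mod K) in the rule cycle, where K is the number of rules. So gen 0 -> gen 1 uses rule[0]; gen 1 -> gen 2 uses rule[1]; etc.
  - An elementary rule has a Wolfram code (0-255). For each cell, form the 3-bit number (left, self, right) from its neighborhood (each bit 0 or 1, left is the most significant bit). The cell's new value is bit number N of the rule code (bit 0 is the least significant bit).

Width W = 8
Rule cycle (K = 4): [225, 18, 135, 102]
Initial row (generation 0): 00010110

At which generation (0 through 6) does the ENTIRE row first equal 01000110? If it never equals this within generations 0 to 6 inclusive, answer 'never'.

Answer: never

Derivation:
Gen 0: 00010110
Gen 1 (rule 225): 11001010
Gen 2 (rule 18): 00110001
Gen 3 (rule 135): 11000111
Gen 4 (rule 102): 01001001
Gen 5 (rule 225): 00000000
Gen 6 (rule 18): 00000000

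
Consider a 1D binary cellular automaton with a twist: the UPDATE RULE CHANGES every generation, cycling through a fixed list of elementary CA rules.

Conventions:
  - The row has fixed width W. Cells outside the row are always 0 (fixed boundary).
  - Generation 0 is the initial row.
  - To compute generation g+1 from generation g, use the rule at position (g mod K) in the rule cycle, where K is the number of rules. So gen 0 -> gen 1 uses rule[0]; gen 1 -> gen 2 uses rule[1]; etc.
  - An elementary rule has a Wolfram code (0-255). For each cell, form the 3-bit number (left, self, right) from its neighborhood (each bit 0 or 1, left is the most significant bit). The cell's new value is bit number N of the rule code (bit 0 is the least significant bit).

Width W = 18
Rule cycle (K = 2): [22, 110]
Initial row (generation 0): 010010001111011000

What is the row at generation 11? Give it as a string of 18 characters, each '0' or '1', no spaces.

Gen 0: 010010001111011000
Gen 1 (rule 22): 111111010000000100
Gen 2 (rule 110): 100001110000001100
Gen 3 (rule 22): 110010001000010010
Gen 4 (rule 110): 110110011000110110
Gen 5 (rule 22): 000001100101000001
Gen 6 (rule 110): 000011101111000011
Gen 7 (rule 22): 000100000000100100
Gen 8 (rule 110): 001100000001101100
Gen 9 (rule 22): 010010000010000010
Gen 10 (rule 110): 110110000110000110
Gen 11 (rule 22): 000001001001001001

Answer: 000001001001001001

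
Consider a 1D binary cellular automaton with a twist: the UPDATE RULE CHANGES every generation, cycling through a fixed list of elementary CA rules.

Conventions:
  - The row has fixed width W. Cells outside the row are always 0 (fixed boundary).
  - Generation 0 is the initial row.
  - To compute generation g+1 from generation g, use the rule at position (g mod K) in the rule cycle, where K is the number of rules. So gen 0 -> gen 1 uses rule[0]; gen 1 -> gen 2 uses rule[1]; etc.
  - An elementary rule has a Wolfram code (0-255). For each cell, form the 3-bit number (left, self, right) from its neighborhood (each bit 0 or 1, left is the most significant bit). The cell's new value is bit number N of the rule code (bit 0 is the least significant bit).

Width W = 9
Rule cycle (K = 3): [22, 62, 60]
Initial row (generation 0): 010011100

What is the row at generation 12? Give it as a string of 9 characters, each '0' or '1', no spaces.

Answer: 000101001

Derivation:
Gen 0: 010011100
Gen 1 (rule 22): 111100010
Gen 2 (rule 62): 100010111
Gen 3 (rule 60): 110011100
Gen 4 (rule 22): 001100010
Gen 5 (rule 62): 011010111
Gen 6 (rule 60): 010111100
Gen 7 (rule 22): 110000010
Gen 8 (rule 62): 101000111
Gen 9 (rule 60): 111100100
Gen 10 (rule 22): 000011110
Gen 11 (rule 62): 000110001
Gen 12 (rule 60): 000101001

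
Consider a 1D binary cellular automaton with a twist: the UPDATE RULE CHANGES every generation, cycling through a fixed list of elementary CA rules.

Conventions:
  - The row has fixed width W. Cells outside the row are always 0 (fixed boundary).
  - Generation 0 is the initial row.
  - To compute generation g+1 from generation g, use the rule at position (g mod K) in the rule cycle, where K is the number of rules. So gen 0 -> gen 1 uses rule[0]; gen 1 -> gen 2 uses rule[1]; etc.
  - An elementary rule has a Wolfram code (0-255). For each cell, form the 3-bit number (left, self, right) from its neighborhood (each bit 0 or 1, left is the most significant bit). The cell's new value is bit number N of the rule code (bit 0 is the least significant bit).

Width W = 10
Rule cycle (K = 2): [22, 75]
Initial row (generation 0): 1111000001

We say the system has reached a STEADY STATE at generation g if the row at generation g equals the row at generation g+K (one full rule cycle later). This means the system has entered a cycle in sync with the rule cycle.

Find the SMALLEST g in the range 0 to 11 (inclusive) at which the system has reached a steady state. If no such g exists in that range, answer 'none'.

Answer: 5

Derivation:
Gen 0: 1111000001
Gen 1 (rule 22): 0000100011
Gen 2 (rule 75): 1111001111
Gen 3 (rule 22): 0000110000
Gen 4 (rule 75): 1111110111
Gen 5 (rule 22): 0000000000
Gen 6 (rule 75): 1111111111
Gen 7 (rule 22): 0000000000
Gen 8 (rule 75): 1111111111
Gen 9 (rule 22): 0000000000
Gen 10 (rule 75): 1111111111
Gen 11 (rule 22): 0000000000
Gen 12 (rule 75): 1111111111
Gen 13 (rule 22): 0000000000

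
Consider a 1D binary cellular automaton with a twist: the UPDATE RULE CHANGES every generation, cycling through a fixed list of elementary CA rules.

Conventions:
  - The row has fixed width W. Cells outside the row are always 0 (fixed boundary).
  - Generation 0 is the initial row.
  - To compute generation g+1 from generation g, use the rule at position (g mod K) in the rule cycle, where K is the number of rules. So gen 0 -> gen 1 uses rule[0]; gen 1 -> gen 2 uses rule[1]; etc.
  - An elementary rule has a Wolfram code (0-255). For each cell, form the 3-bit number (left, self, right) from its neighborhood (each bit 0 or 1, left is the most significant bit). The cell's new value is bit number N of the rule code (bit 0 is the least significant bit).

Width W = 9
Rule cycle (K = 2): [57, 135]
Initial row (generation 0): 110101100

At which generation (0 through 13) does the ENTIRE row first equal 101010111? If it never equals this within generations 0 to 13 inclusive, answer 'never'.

Answer: 6

Derivation:
Gen 0: 110101100
Gen 1 (rule 57): 101011011
Gen 2 (rule 135): 101000000
Gen 3 (rule 57): 010111111
Gen 4 (rule 135): 110011110
Gen 5 (rule 57): 101010001
Gen 6 (rule 135): 101010111
Gen 7 (rule 57): 010101100
Gen 8 (rule 135): 110100001
Gen 9 (rule 57): 101011100
Gen 10 (rule 135): 101001001
Gen 11 (rule 57): 010100100
Gen 12 (rule 135): 110101101
Gen 13 (rule 57): 101011010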